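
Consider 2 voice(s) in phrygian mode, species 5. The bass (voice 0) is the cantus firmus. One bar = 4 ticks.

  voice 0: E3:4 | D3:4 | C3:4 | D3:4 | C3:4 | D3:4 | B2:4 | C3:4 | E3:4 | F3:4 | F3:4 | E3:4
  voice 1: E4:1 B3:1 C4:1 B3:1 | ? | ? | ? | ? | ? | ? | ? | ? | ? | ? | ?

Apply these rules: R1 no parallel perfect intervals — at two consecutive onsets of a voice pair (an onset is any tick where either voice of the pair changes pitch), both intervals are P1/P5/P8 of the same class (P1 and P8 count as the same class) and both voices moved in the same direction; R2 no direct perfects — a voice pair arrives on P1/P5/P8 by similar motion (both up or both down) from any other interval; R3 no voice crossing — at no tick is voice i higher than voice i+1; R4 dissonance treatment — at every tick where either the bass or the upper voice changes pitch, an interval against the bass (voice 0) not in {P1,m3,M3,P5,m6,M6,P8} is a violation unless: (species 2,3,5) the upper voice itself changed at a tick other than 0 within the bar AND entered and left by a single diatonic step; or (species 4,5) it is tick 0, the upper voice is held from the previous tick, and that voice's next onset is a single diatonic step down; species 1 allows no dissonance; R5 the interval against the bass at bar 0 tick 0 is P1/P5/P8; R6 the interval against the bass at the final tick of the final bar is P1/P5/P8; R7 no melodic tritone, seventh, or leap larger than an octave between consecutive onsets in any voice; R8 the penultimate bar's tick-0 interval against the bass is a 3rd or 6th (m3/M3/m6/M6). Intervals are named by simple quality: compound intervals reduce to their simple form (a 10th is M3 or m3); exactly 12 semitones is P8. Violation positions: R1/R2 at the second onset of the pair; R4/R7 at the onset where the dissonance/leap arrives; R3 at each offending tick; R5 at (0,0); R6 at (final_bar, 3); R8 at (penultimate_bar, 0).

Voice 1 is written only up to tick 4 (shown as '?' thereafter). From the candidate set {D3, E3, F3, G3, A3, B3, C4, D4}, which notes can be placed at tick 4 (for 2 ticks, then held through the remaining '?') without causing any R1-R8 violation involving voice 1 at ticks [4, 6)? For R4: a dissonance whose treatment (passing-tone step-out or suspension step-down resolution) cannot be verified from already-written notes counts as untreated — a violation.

{B3, D4}

D3: violates R2
E3: violates R4
F3: violates R7
G3: violates R4
A3: violates R1
B3: legal
C4: violates R4
D4: legal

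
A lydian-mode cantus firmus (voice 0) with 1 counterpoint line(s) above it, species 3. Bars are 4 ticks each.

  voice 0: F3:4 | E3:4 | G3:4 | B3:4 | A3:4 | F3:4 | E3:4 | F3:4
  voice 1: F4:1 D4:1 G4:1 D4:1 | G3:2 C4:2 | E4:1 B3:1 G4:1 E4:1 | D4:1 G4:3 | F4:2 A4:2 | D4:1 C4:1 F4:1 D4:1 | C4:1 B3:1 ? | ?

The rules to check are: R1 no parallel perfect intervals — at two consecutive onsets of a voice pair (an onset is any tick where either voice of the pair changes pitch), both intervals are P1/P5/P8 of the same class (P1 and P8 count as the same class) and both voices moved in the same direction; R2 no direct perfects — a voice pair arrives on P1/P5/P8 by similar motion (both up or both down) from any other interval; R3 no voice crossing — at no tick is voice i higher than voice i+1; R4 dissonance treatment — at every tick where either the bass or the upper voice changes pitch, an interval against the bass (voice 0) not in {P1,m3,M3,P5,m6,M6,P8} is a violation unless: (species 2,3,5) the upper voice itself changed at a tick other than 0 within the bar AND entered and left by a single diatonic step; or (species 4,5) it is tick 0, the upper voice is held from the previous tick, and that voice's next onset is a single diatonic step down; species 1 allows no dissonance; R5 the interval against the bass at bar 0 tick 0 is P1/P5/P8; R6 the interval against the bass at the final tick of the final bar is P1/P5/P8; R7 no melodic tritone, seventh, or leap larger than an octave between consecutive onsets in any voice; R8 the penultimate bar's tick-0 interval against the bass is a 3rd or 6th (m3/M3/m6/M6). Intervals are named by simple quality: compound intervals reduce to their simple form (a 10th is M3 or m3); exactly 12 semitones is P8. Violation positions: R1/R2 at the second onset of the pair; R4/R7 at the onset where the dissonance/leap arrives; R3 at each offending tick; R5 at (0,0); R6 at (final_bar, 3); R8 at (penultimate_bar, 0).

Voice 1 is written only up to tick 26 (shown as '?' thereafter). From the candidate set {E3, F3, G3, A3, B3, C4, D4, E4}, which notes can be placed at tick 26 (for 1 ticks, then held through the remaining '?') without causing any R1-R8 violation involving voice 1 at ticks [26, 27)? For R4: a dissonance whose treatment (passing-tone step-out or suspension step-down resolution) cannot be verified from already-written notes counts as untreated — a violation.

E3: legal
F3: violates R4,R7
G3: legal
A3: violates R4
B3: legal
C4: legal
D4: violates R4
E4: legal

{B3, C4, E3, E4, G3}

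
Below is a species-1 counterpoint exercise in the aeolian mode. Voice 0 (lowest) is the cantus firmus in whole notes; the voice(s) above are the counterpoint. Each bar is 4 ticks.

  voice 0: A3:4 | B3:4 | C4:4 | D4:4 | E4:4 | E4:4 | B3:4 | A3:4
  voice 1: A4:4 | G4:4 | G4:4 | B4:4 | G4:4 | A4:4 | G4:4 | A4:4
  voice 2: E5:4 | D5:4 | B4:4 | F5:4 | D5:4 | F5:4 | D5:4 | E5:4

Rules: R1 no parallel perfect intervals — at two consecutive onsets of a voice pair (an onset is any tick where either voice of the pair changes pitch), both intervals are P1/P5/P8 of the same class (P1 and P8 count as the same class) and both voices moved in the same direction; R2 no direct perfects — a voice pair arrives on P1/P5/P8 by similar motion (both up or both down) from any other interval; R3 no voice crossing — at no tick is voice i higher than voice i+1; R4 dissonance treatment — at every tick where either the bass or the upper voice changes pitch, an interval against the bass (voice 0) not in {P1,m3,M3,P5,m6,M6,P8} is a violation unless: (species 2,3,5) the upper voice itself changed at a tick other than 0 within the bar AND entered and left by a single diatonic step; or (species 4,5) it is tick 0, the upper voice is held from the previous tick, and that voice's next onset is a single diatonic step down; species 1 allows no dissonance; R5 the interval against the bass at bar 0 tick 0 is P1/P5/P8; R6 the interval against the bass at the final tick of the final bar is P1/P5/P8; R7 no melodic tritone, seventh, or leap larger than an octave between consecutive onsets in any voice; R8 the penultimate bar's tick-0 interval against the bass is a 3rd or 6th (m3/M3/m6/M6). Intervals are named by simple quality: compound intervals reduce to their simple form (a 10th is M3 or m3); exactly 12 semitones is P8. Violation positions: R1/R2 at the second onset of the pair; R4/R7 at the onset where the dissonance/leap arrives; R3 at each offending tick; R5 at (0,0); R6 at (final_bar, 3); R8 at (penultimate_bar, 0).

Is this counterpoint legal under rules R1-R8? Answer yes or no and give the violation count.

bar 0: v0=A3 v1=A4 v2=E5 (P5)
bar 1: v0=B3 v1=G4 v2=D5 (m3)
bar 2: v0=C4 v1=G4 v2=B4 (M7)
bar 3: v0=D4 v1=B4 v2=F5 (m3)
bar 4: v0=E4 v1=G4 v2=D5 (m7)
bar 5: v0=E4 v1=A4 v2=F5 (m2)
bar 6: v0=B3 v1=G4 v2=D5 (m3)
bar 7: v0=A3 v1=A4 v2=E5 (P5)
  R1 @ bar1.0: A4/E5 P5 -> G4/D5 P5 similar
  R4 @ bar2.0: C4/B4 M7 untreated
  R7 @ bar3.0: B4->F5 leap 6st
  R2 @ bar4.0: B4/F5 TT -> G4/D5 P5 similar
  R4 @ bar4.0: E4/D5 m7 untreated
  R4 @ bar5.0: E4/A4 P4 untreated
  R4 @ bar5.0: E4/F5 m2 untreated
  R2 @ bar6.0: A4/F5 m6 -> G4/D5 P5 similar
  R1 @ bar7.0: G4/D5 P5 -> A4/E5 P5 similar

No (9 violations)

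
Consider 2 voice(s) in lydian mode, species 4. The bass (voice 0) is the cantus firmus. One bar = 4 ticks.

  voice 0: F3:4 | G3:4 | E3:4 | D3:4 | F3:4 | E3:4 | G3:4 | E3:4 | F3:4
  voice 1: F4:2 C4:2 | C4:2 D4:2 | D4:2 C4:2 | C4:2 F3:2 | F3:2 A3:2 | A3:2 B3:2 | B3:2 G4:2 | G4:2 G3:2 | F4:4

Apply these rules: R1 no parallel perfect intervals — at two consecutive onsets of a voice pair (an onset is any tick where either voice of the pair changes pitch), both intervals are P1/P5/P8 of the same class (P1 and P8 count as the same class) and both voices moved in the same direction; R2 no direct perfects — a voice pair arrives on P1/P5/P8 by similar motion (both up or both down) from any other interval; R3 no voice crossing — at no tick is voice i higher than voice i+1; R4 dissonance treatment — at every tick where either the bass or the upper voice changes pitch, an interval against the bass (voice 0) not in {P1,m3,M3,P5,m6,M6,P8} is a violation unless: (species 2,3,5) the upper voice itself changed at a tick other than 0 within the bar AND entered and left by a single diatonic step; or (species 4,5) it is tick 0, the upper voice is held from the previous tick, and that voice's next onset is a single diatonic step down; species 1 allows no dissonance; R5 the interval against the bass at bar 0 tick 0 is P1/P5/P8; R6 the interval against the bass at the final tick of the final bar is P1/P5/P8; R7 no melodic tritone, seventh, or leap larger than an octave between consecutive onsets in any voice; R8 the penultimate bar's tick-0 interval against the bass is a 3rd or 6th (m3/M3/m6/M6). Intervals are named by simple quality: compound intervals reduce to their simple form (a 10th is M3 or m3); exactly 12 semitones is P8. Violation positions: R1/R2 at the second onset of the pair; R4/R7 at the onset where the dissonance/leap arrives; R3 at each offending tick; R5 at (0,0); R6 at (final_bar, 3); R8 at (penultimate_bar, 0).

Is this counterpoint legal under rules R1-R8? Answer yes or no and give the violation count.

No (5 violations)

bar 0: v0=F3 v1=F4 (P8)
bar 1: v0=G3 v1=C4 (P4)
bar 2: v0=E3 v1=D4 (m7)
bar 3: v0=D3 v1=C4 (m7)
bar 4: v0=F3 v1=F3 (P1)
bar 5: v0=E3 v1=A3 (P4)
bar 6: v0=G3 v1=B3 (M3)
bar 7: v0=E3 v1=G4 (m3)
bar 8: v0=F3 v1=F4 (P8)
  R4 @ bar1.0: G3/C4 P4 untreated
  R4 @ bar3.0: D3/C4 m7 untreated
  R4 @ bar5.0: E3/A3 P4 untreated
  R2 @ bar8.0: E3/G3 m3 -> F3/F4 P8 similar
  R7 @ bar8.0: G3->F4 leap 10st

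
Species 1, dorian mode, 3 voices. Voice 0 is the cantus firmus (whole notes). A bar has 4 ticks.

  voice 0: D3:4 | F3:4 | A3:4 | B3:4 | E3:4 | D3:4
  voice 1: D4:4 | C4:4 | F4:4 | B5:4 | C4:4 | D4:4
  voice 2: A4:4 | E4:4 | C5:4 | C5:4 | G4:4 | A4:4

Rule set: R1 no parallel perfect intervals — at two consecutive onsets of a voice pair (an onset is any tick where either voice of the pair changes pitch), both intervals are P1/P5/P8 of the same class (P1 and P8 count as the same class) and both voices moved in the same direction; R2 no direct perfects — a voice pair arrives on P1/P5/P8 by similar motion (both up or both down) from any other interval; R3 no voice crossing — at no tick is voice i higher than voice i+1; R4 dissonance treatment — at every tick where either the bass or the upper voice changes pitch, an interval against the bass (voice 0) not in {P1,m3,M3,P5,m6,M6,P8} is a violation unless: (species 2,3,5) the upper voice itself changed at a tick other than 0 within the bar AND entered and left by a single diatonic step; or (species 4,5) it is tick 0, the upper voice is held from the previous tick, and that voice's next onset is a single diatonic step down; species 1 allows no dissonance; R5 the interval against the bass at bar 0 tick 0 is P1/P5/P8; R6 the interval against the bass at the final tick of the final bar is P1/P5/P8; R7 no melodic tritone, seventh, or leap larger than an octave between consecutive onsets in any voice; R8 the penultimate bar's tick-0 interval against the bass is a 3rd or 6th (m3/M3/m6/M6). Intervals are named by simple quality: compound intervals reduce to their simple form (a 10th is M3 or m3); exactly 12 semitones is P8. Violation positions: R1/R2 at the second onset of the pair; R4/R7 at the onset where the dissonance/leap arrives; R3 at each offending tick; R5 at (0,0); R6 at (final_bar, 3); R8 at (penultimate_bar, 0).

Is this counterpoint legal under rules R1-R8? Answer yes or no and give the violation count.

No (12 violations)

bar 0: v0=D3 v1=D4 v2=A4 (P5)
bar 1: v0=F3 v1=C4 v2=E4 (M7)
bar 2: v0=A3 v1=F4 v2=C5 (m3)
bar 3: v0=B3 v1=B5 v2=C5 (m2)
bar 4: v0=E3 v1=C4 v2=G4 (m3)
bar 5: v0=D3 v1=D4 v2=A4 (P5)
  R4 @ bar1.0: F3/E4 M7 untreated
  R2 @ bar2.0: C4/E4 M3 -> F4/C5 P5 similar
  R2 @ bar3.0: A3/F4 m6 -> B3/B5 P1 similar
  R3 @ bar3.0: B5 above C5
  R4 @ bar3.0: B3/C5 m2 untreated
  R7 @ bar3.0: F4->B5 leap 18st
  R3 @ bar3.1: B5 above C5
  R3 @ bar3.2: B5 above C5
  R3 @ bar3.3: B5 above C5
  R2 @ bar4.0: B5/C5 M7 -> C4/G4 P5 similar
  R7 @ bar4.0: B5->C4 leap 23st
  R1 @ bar5.0: C4/G4 P5 -> D4/A4 P5 similar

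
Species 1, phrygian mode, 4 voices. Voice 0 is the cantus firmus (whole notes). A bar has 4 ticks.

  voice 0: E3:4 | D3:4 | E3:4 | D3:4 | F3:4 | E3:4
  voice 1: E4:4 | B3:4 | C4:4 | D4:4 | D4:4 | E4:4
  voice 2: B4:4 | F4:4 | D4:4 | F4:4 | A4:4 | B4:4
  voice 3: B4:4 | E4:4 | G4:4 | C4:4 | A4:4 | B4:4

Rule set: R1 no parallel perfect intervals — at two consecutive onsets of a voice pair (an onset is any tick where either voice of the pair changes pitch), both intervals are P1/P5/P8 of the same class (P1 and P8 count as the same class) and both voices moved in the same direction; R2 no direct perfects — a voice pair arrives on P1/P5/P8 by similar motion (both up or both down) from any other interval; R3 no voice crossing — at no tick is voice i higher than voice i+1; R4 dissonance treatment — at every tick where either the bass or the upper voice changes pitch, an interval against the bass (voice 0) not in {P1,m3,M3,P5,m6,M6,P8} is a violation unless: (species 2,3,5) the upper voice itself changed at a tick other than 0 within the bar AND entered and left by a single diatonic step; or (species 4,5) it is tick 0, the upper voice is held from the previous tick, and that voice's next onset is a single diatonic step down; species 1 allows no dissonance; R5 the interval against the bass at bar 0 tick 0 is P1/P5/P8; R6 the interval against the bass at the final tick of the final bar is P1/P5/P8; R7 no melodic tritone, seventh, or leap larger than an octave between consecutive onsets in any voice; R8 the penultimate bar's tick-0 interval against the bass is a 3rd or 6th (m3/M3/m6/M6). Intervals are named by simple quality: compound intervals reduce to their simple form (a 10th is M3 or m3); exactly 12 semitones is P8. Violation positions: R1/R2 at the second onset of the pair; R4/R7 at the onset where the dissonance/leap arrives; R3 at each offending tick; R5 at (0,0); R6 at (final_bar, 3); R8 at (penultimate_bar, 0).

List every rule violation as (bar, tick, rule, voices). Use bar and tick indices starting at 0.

(1, 0, R3, (2, 3))
(1, 0, R4, (0, 3))
(1, 0, R7, (2,))
(1, 1, R3, (2, 3))
(1, 2, R3, (2, 3))
(1, 3, R3, (2, 3))
(2, 0, R2, (1, 3))
(2, 0, R4, (0, 2))
(3, 0, R3, (2, 3))
(3, 0, R4, (0, 3))
(3, 1, R3, (2, 3))
(3, 2, R3, (2, 3))
(3, 3, R3, (2, 3))
(4, 0, R2, (2, 3))
(5, 0, R1, (1, 2))
(5, 0, R1, (1, 3))
(5, 0, R1, (2, 3))

bar 0: v0=E3 v1=E4 v2=B4 v3=B4 downbeat P5
bar 1: v0=D3 v1=B3 v2=F4 v3=E4 downbeat M2
bar 2: v0=E3 v1=C4 v2=D4 v3=G4 downbeat m3
bar 3: v0=D3 v1=D4 v2=F4 v3=C4 downbeat m7
bar 4: v0=F3 v1=D4 v2=A4 v3=A4 downbeat M3
bar 5: v0=E3 v1=E4 v2=B4 v3=B4 downbeat P5
  -> R3 @ bar 1 tick 0 v(2, 3): F4 above E4
  -> R4 @ bar 1 tick 0 v(0, 3): D3/E4 M2 untreated
  -> R7 @ bar 1 tick 0 v(2,): B4->F4 leap 6st
  -> R3 @ bar 1 tick 1 v(2, 3): F4 above E4
  -> R3 @ bar 1 tick 2 v(2, 3): F4 above E4
  -> R3 @ bar 1 tick 3 v(2, 3): F4 above E4
  -> R2 @ bar 2 tick 0 v(1, 3): B3/E4 P4 -> C4/G4 P5 similar
  -> R4 @ bar 2 tick 0 v(0, 2): E3/D4 m7 untreated
  -> R3 @ bar 3 tick 0 v(2, 3): F4 above C4
  -> R4 @ bar 3 tick 0 v(0, 3): D3/C4 m7 untreated
  -> R3 @ bar 3 tick 1 v(2, 3): F4 above C4
  -> R3 @ bar 3 tick 2 v(2, 3): F4 above C4
  -> R3 @ bar 3 tick 3 v(2, 3): F4 above C4
  -> R2 @ bar 4 tick 0 v(2, 3): F4/C4 P4 -> A4/A4 P1 similar
  -> R1 @ bar 5 tick 0 v(1, 2): D4/A4 P5 -> E4/B4 P5 similar
  -> R1 @ bar 5 tick 0 v(1, 3): D4/A4 P5 -> E4/B4 P5 similar
  -> R1 @ bar 5 tick 0 v(2, 3): A4/A4 P1 -> B4/B4 P1 similar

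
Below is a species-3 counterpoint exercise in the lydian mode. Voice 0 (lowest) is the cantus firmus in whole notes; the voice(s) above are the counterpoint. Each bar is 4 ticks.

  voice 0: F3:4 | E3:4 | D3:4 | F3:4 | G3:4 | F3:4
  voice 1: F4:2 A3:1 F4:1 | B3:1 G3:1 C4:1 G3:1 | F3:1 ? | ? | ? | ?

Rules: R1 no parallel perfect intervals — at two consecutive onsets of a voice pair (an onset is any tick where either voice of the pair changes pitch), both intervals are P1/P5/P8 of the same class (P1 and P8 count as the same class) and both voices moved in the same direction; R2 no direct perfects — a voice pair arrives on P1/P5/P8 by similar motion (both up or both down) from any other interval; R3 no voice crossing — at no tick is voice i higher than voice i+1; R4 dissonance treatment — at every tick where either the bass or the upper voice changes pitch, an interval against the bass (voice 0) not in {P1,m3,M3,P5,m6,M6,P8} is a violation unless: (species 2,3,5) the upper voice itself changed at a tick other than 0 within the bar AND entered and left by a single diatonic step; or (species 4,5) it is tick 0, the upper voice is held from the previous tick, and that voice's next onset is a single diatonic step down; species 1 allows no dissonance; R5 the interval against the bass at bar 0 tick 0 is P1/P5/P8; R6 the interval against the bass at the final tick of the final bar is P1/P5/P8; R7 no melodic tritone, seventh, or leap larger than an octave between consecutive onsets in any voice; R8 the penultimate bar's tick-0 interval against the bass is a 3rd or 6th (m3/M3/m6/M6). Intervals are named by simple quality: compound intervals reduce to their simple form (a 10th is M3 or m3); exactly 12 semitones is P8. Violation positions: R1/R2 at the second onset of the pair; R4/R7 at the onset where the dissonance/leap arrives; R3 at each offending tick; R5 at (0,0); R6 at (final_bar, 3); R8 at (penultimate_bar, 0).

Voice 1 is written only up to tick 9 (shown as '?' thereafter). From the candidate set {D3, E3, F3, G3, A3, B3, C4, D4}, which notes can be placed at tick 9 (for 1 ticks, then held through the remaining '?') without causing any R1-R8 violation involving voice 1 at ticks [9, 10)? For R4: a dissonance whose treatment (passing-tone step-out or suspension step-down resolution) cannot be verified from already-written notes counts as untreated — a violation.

{A3, D3, D4, F3}

D3: legal
E3: violates R4
F3: legal
G3: violates R4
A3: legal
B3: violates R7
C4: violates R4
D4: legal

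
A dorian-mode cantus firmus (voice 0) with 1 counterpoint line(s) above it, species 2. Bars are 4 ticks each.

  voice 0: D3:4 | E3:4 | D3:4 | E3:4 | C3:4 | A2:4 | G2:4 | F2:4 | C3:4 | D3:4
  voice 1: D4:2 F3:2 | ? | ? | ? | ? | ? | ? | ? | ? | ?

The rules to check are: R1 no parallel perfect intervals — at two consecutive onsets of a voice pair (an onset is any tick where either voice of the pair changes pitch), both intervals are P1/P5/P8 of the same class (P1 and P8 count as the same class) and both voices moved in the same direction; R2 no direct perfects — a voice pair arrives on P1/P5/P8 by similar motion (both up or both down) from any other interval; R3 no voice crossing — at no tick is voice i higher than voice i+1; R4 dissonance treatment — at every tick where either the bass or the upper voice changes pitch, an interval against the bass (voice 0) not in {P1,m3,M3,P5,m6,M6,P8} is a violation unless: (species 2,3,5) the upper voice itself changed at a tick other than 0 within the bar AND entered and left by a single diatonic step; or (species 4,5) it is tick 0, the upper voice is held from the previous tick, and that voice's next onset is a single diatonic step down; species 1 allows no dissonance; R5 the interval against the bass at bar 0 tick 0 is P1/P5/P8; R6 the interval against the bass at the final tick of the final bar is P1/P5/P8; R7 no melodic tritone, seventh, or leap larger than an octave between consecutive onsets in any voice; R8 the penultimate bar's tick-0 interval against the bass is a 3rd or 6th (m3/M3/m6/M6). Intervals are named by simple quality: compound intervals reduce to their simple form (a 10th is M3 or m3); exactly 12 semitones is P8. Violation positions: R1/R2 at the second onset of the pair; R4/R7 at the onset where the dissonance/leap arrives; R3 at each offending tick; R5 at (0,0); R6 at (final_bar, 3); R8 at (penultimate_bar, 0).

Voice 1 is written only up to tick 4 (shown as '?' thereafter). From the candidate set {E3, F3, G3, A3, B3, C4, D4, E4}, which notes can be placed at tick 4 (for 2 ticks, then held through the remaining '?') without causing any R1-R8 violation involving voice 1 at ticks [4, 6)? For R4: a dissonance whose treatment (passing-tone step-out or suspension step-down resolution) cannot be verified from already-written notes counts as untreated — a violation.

E3: legal
F3: violates R4
G3: legal
A3: violates R4
B3: violates R2,R7
C4: legal
D4: violates R4
E4: violates R2,R7

{C4, E3, G3}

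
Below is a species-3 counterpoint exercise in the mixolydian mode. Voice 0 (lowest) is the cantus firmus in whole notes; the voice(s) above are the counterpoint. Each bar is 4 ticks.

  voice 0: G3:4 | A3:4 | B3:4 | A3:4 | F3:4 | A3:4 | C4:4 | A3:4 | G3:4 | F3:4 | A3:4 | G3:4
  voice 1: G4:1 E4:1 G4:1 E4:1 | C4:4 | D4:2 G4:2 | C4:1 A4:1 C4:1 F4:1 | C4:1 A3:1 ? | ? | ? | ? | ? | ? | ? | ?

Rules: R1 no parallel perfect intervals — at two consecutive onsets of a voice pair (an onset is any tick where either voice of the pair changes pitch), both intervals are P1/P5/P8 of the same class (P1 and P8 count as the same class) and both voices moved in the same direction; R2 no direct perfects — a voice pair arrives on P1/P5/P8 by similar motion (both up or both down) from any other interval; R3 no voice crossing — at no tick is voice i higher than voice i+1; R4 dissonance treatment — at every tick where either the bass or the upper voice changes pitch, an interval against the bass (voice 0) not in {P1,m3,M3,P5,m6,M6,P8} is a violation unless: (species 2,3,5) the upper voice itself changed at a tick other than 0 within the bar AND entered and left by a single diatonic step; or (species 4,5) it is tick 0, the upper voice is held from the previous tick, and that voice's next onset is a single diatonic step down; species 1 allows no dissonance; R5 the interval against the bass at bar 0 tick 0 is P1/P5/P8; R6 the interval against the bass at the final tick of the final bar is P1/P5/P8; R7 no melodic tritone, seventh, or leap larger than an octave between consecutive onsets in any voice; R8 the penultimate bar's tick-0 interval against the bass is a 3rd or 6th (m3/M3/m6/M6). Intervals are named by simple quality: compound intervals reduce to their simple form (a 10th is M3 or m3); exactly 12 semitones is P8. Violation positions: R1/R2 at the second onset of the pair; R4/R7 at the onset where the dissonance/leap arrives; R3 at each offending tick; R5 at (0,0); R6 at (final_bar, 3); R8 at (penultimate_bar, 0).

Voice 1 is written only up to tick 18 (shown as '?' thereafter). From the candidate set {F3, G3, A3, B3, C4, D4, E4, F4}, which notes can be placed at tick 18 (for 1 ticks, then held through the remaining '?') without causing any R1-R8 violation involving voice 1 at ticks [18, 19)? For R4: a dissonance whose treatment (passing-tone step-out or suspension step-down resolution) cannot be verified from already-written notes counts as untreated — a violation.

F3: legal
G3: violates R4
A3: legal
B3: violates R4
C4: legal
D4: legal
E4: violates R4
F4: legal

{A3, C4, D4, F3, F4}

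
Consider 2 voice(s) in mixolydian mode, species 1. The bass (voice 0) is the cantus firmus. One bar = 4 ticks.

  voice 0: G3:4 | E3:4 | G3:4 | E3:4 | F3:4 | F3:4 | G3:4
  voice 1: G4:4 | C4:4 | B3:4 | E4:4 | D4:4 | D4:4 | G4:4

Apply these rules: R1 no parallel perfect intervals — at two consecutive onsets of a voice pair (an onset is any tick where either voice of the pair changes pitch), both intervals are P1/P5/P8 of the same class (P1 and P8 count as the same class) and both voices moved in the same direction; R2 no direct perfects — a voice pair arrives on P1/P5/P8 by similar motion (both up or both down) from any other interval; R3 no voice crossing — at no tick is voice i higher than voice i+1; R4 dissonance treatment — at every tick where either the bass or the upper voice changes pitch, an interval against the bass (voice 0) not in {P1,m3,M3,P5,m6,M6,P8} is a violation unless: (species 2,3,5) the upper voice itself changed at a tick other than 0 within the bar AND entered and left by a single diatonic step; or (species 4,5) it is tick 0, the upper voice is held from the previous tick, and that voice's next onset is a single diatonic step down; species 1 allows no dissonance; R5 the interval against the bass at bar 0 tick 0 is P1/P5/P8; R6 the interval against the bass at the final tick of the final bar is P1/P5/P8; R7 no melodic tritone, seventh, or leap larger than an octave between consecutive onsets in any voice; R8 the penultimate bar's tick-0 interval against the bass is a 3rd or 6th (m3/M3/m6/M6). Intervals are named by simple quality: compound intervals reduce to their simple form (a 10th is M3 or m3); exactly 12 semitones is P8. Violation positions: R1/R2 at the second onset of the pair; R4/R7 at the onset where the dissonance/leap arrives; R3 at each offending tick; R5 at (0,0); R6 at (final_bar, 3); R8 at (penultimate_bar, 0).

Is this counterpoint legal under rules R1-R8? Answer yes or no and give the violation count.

bar 0: v0=G3 v1=G4 (P8)
bar 1: v0=E3 v1=C4 (m6)
bar 2: v0=G3 v1=B3 (M3)
bar 3: v0=E3 v1=E4 (P8)
bar 4: v0=F3 v1=D4 (M6)
bar 5: v0=F3 v1=D4 (M6)
bar 6: v0=G3 v1=G4 (P8)
  R2 @ bar6.0: F3/D4 M6 -> G3/G4 P8 similar

No (1 violations)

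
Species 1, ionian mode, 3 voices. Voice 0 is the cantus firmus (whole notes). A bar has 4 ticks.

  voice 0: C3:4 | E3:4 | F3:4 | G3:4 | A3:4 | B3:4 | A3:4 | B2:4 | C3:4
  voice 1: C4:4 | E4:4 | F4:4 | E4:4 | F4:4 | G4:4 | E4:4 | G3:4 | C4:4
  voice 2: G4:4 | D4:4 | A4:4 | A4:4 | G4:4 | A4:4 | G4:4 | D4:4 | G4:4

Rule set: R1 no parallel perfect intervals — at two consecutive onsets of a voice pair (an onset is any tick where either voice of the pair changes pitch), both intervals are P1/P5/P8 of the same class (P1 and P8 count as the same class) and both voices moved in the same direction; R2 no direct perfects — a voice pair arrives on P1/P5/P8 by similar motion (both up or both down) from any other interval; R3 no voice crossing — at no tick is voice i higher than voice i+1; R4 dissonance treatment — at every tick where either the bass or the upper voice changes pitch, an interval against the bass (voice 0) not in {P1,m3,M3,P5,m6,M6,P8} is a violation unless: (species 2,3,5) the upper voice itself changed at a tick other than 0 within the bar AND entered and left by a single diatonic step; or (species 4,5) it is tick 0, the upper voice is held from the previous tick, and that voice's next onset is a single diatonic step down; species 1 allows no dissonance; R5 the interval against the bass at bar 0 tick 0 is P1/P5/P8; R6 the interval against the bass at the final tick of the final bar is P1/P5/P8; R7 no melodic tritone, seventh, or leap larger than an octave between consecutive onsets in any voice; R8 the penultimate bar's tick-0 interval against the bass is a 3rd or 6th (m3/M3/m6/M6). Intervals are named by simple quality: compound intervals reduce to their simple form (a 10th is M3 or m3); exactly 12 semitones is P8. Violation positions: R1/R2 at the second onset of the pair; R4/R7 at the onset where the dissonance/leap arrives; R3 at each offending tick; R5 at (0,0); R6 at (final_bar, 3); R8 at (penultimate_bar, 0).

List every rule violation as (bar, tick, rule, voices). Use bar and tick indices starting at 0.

bar 0: v0=C3 v1=C4 v2=G4 downbeat P5
bar 1: v0=E3 v1=E4 v2=D4 downbeat m7
bar 2: v0=F3 v1=F4 v2=A4 downbeat M3
bar 3: v0=G3 v1=E4 v2=A4 downbeat M2
bar 4: v0=A3 v1=F4 v2=G4 downbeat m7
bar 5: v0=B3 v1=G4 v2=A4 downbeat m7
bar 6: v0=A3 v1=E4 v2=G4 downbeat m7
bar 7: v0=B2 v1=G3 v2=D4 downbeat m3
bar 8: v0=C3 v1=C4 v2=G4 downbeat P5
  -> R1 @ bar 1 tick 0 v(0, 1): C3/C4 P8 -> E3/E4 P8 similar
  -> R3 @ bar 1 tick 0 v(1, 2): E4 above D4
  -> R4 @ bar 1 tick 0 v(0, 2): E3/D4 m7 untreated
  -> R3 @ bar 1 tick 1 v(1, 2): E4 above D4
  -> R3 @ bar 1 tick 2 v(1, 2): E4 above D4
  -> R3 @ bar 1 tick 3 v(1, 2): E4 above D4
  -> R1 @ bar 2 tick 0 v(0, 1): E3/E4 P8 -> F3/F4 P8 similar
  -> R4 @ bar 3 tick 0 v(0, 2): G3/A4 M2 untreated
  -> R4 @ bar 4 tick 0 v(0, 2): A3/G4 m7 untreated
  -> R4 @ bar 5 tick 0 v(0, 2): B3/A4 m7 untreated
  -> R2 @ bar 6 tick 0 v(0, 1): B3/G4 m6 -> A3/E4 P5 similar
  -> R4 @ bar 6 tick 0 v(0, 2): A3/G4 m7 untreated
  -> R2 @ bar 7 tick 0 v(1, 2): E4/G4 m3 -> G3/D4 P5 similar
  -> R7 @ bar 7 tick 0 v(0,): A3->B2 leap 10st
  -> R1 @ bar 8 tick 0 v(1, 2): G3/D4 P5 -> C4/G4 P5 similar
  -> R2 @ bar 8 tick 0 v(0, 1): B2/G3 m6 -> C3/C4 P8 similar
  -> R2 @ bar 8 tick 0 v(0, 2): B2/D4 m3 -> C3/G4 P5 similar

(1, 0, R1, (0, 1))
(1, 0, R3, (1, 2))
(1, 0, R4, (0, 2))
(1, 1, R3, (1, 2))
(1, 2, R3, (1, 2))
(1, 3, R3, (1, 2))
(2, 0, R1, (0, 1))
(3, 0, R4, (0, 2))
(4, 0, R4, (0, 2))
(5, 0, R4, (0, 2))
(6, 0, R2, (0, 1))
(6, 0, R4, (0, 2))
(7, 0, R2, (1, 2))
(7, 0, R7, (0,))
(8, 0, R1, (1, 2))
(8, 0, R2, (0, 1))
(8, 0, R2, (0, 2))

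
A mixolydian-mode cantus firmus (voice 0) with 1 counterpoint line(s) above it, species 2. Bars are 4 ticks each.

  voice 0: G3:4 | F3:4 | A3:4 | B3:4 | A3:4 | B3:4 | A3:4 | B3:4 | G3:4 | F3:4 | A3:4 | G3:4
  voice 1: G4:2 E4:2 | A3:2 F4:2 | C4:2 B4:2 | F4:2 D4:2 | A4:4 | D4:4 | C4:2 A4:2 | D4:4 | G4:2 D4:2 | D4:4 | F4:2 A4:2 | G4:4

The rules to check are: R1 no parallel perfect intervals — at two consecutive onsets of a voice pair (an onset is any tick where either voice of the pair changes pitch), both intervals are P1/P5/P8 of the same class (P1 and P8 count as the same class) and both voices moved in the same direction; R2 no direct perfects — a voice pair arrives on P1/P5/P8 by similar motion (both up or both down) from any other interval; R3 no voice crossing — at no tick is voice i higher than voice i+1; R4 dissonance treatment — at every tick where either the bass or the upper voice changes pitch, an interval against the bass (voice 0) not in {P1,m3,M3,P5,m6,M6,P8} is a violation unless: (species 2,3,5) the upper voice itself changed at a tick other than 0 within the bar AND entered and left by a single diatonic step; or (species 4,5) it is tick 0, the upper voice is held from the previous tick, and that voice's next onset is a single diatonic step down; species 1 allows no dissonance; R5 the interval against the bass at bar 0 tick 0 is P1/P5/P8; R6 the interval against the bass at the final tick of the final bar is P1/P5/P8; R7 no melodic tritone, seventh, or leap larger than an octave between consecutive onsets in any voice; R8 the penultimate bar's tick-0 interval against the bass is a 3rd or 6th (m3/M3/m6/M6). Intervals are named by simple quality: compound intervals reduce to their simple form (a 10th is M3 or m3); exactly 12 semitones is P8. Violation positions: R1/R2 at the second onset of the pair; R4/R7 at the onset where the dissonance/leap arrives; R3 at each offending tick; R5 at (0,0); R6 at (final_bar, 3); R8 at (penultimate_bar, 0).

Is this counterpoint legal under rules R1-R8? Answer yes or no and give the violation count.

bar 0: v0=G3 v1=G4 (P8)
bar 1: v0=F3 v1=A3 (M3)
bar 2: v0=A3 v1=C4 (m3)
bar 3: v0=B3 v1=F4 (TT)
bar 4: v0=A3 v1=A4 (P8)
bar 5: v0=B3 v1=D4 (m3)
bar 6: v0=A3 v1=C4 (m3)
bar 7: v0=B3 v1=D4 (m3)
bar 8: v0=G3 v1=G4 (P8)
bar 9: v0=F3 v1=D4 (M6)
bar 10: v0=A3 v1=F4 (m6)
bar 11: v0=G3 v1=G4 (P8)
  R4 @ bar2.2: A3/B4 M2 untreated
  R7 @ bar2.2: C4->B4 leap 11st
  R4 @ bar3.0: B3/F4 TT untreated
  R7 @ bar3.0: B4->F4 leap 6st
  R1 @ bar11.0: A3/A4 P8 -> G3/G4 P8 similar

No (5 violations)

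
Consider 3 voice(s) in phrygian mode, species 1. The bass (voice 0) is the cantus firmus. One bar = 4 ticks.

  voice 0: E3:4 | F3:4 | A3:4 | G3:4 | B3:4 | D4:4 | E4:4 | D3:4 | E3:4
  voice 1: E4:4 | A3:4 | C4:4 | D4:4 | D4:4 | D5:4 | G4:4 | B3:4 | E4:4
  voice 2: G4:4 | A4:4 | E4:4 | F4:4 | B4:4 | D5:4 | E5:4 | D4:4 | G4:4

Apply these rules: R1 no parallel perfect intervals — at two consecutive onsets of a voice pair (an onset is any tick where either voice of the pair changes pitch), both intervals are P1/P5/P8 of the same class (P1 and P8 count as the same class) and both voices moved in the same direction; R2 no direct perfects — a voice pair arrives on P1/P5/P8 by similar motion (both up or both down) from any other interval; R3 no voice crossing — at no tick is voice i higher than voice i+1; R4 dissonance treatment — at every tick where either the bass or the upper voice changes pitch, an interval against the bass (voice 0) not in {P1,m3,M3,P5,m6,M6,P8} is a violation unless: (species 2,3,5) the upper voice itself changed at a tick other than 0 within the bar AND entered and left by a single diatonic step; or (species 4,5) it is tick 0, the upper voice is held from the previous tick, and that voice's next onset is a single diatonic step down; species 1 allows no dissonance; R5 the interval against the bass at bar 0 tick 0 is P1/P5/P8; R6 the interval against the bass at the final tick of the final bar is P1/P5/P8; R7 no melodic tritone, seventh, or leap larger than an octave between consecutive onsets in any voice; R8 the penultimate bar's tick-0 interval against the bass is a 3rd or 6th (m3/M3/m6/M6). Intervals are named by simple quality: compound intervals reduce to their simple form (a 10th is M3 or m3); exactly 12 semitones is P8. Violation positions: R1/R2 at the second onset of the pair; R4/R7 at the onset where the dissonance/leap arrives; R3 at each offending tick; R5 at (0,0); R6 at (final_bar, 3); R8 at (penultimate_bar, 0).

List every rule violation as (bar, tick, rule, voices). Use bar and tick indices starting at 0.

bar 0: v0=E3 v1=E4 v2=G4 downbeat m3
bar 1: v0=F3 v1=A3 v2=A4 downbeat M3
bar 2: v0=A3 v1=C4 v2=E4 downbeat P5
bar 3: v0=G3 v1=D4 v2=F4 downbeat m7
bar 4: v0=B3 v1=D4 v2=B4 downbeat P8
bar 5: v0=D4 v1=D5 v2=D5 downbeat P8
bar 6: v0=E4 v1=G4 v2=E5 downbeat P8
bar 7: v0=D3 v1=B3 v2=D4 downbeat P8
bar 8: v0=E3 v1=E4 v2=G4 downbeat m3
  -> R5 @ bar 0 tick 0 v(0, 2): opens on m3
  -> R4 @ bar 3 tick 0 v(0, 2): G3/F4 m7 untreated
  -> R2 @ bar 4 tick 0 v(0, 2): G3/F4 m7 -> B3/B4 P8 similar
  -> R7 @ bar 4 tick 0 v(2,): F4->B4 leap 6st
  -> R1 @ bar 5 tick 0 v(0, 2): B3/B4 P8 -> D4/D5 P8 similar
  -> R2 @ bar 5 tick 0 v(0, 1): B3/D4 m3 -> D4/D5 P8 similar
  -> R2 @ bar 5 tick 0 v(1, 2): D4/B4 M6 -> D5/D5 P1 similar
  -> R1 @ bar 6 tick 0 v(0, 2): D4/D5 P8 -> E4/E5 P8 similar
  -> R1 @ bar 7 tick 0 v(0, 2): E4/E5 P8 -> D3/D4 P8 similar
  -> R7 @ bar 7 tick 0 v(0,): E4->D3 leap 14st
  -> R7 @ bar 7 tick 0 v(2,): E5->D4 leap 14st
  -> R8 @ bar 7 tick 0 v(0, 2): penult P8 not 3rd/6th
  -> R2 @ bar 8 tick 0 v(0, 1): D3/B3 M6 -> E3/E4 P8 similar
  -> R6 @ bar 8 tick 3 v(0, 2): closes on m3

(0, 0, R5, (0, 2))
(3, 0, R4, (0, 2))
(4, 0, R2, (0, 2))
(4, 0, R7, (2,))
(5, 0, R1, (0, 2))
(5, 0, R2, (0, 1))
(5, 0, R2, (1, 2))
(6, 0, R1, (0, 2))
(7, 0, R1, (0, 2))
(7, 0, R7, (0,))
(7, 0, R7, (2,))
(7, 0, R8, (0, 2))
(8, 0, R2, (0, 1))
(8, 3, R6, (0, 2))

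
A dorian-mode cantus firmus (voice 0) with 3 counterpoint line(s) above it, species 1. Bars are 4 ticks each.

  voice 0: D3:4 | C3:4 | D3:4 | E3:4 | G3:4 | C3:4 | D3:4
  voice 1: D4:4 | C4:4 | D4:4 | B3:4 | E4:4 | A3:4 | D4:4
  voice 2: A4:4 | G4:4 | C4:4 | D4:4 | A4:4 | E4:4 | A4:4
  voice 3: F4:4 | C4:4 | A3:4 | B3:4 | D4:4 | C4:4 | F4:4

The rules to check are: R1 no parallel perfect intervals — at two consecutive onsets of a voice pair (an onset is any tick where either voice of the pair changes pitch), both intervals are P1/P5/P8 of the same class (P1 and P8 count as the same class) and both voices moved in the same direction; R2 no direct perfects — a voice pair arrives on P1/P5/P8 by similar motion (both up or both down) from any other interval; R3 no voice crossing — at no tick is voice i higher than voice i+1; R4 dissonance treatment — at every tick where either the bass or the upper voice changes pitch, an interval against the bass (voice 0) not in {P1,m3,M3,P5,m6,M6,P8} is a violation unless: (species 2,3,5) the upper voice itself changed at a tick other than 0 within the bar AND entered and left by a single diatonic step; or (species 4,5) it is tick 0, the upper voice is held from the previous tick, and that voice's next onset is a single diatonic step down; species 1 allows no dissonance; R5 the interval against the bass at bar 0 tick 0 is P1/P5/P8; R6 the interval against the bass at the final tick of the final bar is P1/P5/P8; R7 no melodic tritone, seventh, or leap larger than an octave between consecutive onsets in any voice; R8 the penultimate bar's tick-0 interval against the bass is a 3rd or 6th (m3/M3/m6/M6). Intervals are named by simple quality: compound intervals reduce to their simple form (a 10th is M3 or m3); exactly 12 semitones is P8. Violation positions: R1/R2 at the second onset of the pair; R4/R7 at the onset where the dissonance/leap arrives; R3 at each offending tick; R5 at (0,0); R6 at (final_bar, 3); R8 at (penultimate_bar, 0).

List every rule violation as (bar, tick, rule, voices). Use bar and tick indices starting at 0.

(0, 0, R3, (2, 3))
(0, 0, R5, (0, 3))
(0, 1, R3, (2, 3))
(0, 2, R3, (2, 3))
(0, 3, R3, (2, 3))
(1, 0, R1, (0, 1))
(1, 0, R1, (0, 2))
(1, 0, R1, (1, 2))
(1, 0, R2, (0, 3))
(1, 0, R2, (1, 3))
(1, 0, R2, (2, 3))
(1, 0, R3, (2, 3))
(1, 1, R3, (2, 3))
(1, 2, R3, (2, 3))
(1, 3, R3, (2, 3))
(2, 0, R1, (0, 1))
(2, 0, R3, (1, 2))
(2, 0, R3, (2, 3))
(2, 0, R4, (0, 2))
(2, 1, R3, (1, 2))
(2, 1, R3, (2, 3))
(2, 2, R3, (1, 2))
(2, 2, R3, (2, 3))
(2, 3, R3, (1, 2))
(2, 3, R3, (2, 3))
(3, 0, R1, (0, 3))
(3, 0, R3, (2, 3))
(3, 0, R4, (0, 2))
(3, 1, R3, (2, 3))
(3, 2, R3, (2, 3))
(3, 3, R3, (2, 3))
(4, 0, R1, (0, 3))
(4, 0, R2, (2, 3))
(4, 0, R3, (2, 3))
(4, 0, R4, (0, 2))
(4, 1, R3, (2, 3))
(4, 2, R3, (2, 3))
(4, 3, R3, (2, 3))
(5, 0, R2, (0, 3))
(5, 0, R2, (1, 2))
(5, 0, R3, (2, 3))
(5, 0, R8, (0, 3))
(5, 1, R3, (2, 3))
(5, 2, R3, (2, 3))
(5, 3, R3, (2, 3))
(6, 0, R1, (1, 2))
(6, 0, R2, (0, 1))
(6, 0, R2, (0, 2))
(6, 0, R3, (2, 3))
(6, 1, R3, (2, 3))
(6, 2, R3, (2, 3))
(6, 3, R3, (2, 3))
(6, 3, R6, (0, 3))

bar 0: v0=D3 v1=D4 v2=A4 v3=F4 downbeat m3
bar 1: v0=C3 v1=C4 v2=G4 v3=C4 downbeat P8
bar 2: v0=D3 v1=D4 v2=C4 v3=A3 downbeat P5
bar 3: v0=E3 v1=B3 v2=D4 v3=B3 downbeat P5
bar 4: v0=G3 v1=E4 v2=A4 v3=D4 downbeat P5
bar 5: v0=C3 v1=A3 v2=E4 v3=C4 downbeat P8
bar 6: v0=D3 v1=D4 v2=A4 v3=F4 downbeat m3
  -> R3 @ bar 0 tick 0 v(2, 3): A4 above F4
  -> R5 @ bar 0 tick 0 v(0, 3): opens on m3
  -> R3 @ bar 0 tick 1 v(2, 3): A4 above F4
  -> R3 @ bar 0 tick 2 v(2, 3): A4 above F4
  -> R3 @ bar 0 tick 3 v(2, 3): A4 above F4
  -> R1 @ bar 1 tick 0 v(0, 1): D3/D4 P8 -> C3/C4 P8 similar
  -> R1 @ bar 1 tick 0 v(0, 2): D3/A4 P5 -> C3/G4 P5 similar
  -> R1 @ bar 1 tick 0 v(1, 2): D4/A4 P5 -> C4/G4 P5 similar
  -> R2 @ bar 1 tick 0 v(0, 3): D3/F4 m3 -> C3/C4 P8 similar
  -> R2 @ bar 1 tick 0 v(1, 3): D4/F4 m3 -> C4/C4 P1 similar
  -> R2 @ bar 1 tick 0 v(2, 3): A4/F4 M3 -> G4/C4 P5 similar
  -> R3 @ bar 1 tick 0 v(2, 3): G4 above C4
  -> R3 @ bar 1 tick 1 v(2, 3): G4 above C4
  -> R3 @ bar 1 tick 2 v(2, 3): G4 above C4
  -> R3 @ bar 1 tick 3 v(2, 3): G4 above C4
  -> R1 @ bar 2 tick 0 v(0, 1): C3/C4 P8 -> D3/D4 P8 similar
  -> R3 @ bar 2 tick 0 v(1, 2): D4 above C4
  -> R3 @ bar 2 tick 0 v(2, 3): C4 above A3
  -> R4 @ bar 2 tick 0 v(0, 2): D3/C4 m7 untreated
  -> R3 @ bar 2 tick 1 v(1, 2): D4 above C4
  -> R3 @ bar 2 tick 1 v(2, 3): C4 above A3
  -> R3 @ bar 2 tick 2 v(1, 2): D4 above C4
  -> R3 @ bar 2 tick 2 v(2, 3): C4 above A3
  -> R3 @ bar 2 tick 3 v(1, 2): D4 above C4
  -> R3 @ bar 2 tick 3 v(2, 3): C4 above A3
  -> R1 @ bar 3 tick 0 v(0, 3): D3/A3 P5 -> E3/B3 P5 similar
  -> R3 @ bar 3 tick 0 v(2, 3): D4 above B3
  -> R4 @ bar 3 tick 0 v(0, 2): E3/D4 m7 untreated
  -> R3 @ bar 3 tick 1 v(2, 3): D4 above B3
  -> R3 @ bar 3 tick 2 v(2, 3): D4 above B3
  -> R3 @ bar 3 tick 3 v(2, 3): D4 above B3
  -> R1 @ bar 4 tick 0 v(0, 3): E3/B3 P5 -> G3/D4 P5 similar
  -> R2 @ bar 4 tick 0 v(2, 3): D4/B3 m3 -> A4/D4 P5 similar
  -> R3 @ bar 4 tick 0 v(2, 3): A4 above D4
  -> R4 @ bar 4 tick 0 v(0, 2): G3/A4 M2 untreated
  -> R3 @ bar 4 tick 1 v(2, 3): A4 above D4
  -> R3 @ bar 4 tick 2 v(2, 3): A4 above D4
  -> R3 @ bar 4 tick 3 v(2, 3): A4 above D4
  -> R2 @ bar 5 tick 0 v(0, 3): G3/D4 P5 -> C3/C4 P8 similar
  -> R2 @ bar 5 tick 0 v(1, 2): E4/A4 P4 -> A3/E4 P5 similar
  -> R3 @ bar 5 tick 0 v(2, 3): E4 above C4
  -> R8 @ bar 5 tick 0 v(0, 3): penult P8 not 3rd/6th
  -> R3 @ bar 5 tick 1 v(2, 3): E4 above C4
  -> R3 @ bar 5 tick 2 v(2, 3): E4 above C4
  -> R3 @ bar 5 tick 3 v(2, 3): E4 above C4
  -> R1 @ bar 6 tick 0 v(1, 2): A3/E4 P5 -> D4/A4 P5 similar
  -> R2 @ bar 6 tick 0 v(0, 1): C3/A3 M6 -> D3/D4 P8 similar
  -> R2 @ bar 6 tick 0 v(0, 2): C3/E4 M3 -> D3/A4 P5 similar
  -> R3 @ bar 6 tick 0 v(2, 3): A4 above F4
  -> R3 @ bar 6 tick 1 v(2, 3): A4 above F4
  -> R3 @ bar 6 tick 2 v(2, 3): A4 above F4
  -> R3 @ bar 6 tick 3 v(2, 3): A4 above F4
  -> R6 @ bar 6 tick 3 v(0, 3): closes on m3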